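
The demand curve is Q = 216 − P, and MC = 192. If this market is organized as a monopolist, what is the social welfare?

TS = 216

Inverting demand: P = 216 − Q.
Monopoly sets MR = MC: 216 − 2Q = 192 ⇒ Q = 12, P = 216 − 12 = 204.
CS = ½·(216 − 204)·12 = 72; PS = (204 − 192)·12 = 144; TS = 216.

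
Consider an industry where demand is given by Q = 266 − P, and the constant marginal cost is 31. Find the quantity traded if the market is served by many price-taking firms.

Inverting demand: P = 266 − Q.
Under competition P = MC = 31, so Q = (266 − 31)/1 = 235.

Q = 235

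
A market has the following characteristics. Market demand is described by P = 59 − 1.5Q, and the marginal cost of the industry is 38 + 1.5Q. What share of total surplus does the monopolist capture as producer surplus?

PS/TS = 0.75

A monopolist chooses Q where MR = MC. MR = 59 − 3Q; setting this equal to 38 + 1.5Q gives Q = 14/3 and P = 52.
CS = ½·(59 − 52)·14/3 = 49/3.
PS = P·Q − VC(Q) = 52·14/3 − (38·14/3 + ½·1.5·(14/3)²) = 49.
Share captured = PS/TS = 49/(196/3) = 0.75.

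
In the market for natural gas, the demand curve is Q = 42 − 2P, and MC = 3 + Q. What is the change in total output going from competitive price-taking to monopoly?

Total output falls by 3

Inverting demand: P = 21 − 0.5Q.
Under competition P = MC: 21 − 0.5Q = 3 + Q ⇒ Q = 12, P = 15.
The monopolist equates marginal revenue to marginal cost: 21 − Q = 3 + Q, so Q = 9. From demand, P = 16.5.
Change in total output: 9 − 12 = −3.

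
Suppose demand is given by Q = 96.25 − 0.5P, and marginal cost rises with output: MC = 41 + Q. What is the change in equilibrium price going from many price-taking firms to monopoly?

P rises by 40.4

Inverting demand: P = 192.5 − 2Q.
Under competition P = MC: 192.5 − 2Q = 41 + Q ⇒ Q = 50.5, P = 91.5.
A monopolist chooses Q where MR = MC. MR = 192.5 − 4Q; setting this equal to 41 + Q gives Q = 30.3 and P = 131.9.
Change in equilibrium price: 131.9 − 91.5 = 40.4.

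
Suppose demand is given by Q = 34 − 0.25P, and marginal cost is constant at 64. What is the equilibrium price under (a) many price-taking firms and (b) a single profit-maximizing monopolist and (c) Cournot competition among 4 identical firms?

Inverting demand: P = 136 − 4Q.
Competitive firms price at marginal cost: P = 64, giving Q = 18.
Monopoly sets MR = MC: 136 − 8Q = 64 ⇒ Q = 9, P = 136 − 4·9 = 100.
With 4 symmetric Cournot firms, each firm's FOC gives 136 − 20q = 64, so q = 3.6, Q = 4·3.6 = 14.4, and P = 78.4.

Competition: P = 64; Monopoly: P = 100; Cournot: P = 78.4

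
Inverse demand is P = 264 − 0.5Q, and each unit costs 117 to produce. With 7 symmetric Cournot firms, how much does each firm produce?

Cournot with 7 identical firms: the symmetric best-response condition is 264 − 4q = 117. Each firm produces q = 36.75, total output Q = 257.25, price P = 135.375.

q_i = 36.75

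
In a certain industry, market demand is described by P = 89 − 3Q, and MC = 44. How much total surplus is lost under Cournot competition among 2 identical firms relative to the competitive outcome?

DWL = 37.5

Under competition P = MC = 44, so Q = (89 − 44)/3 = 15.
In a 2-firm Cournot equilibrium, symmetry and the first-order condition give q = (89 − 44)/(9) = 5. So Q = 10 and P = 59.
DWL is the triangle between Q = 10 and Q = 15: ½·(15 − 10)·(59 − 44) = 37.5.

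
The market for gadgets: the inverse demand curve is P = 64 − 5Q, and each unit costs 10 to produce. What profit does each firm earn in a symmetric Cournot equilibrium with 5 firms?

Cournot with 5 identical firms: the symmetric best-response condition is 64 − 30q = 10. Each firm produces q = 1.8, total output Q = 9, price P = 19.
Each firm's profit = (19 − 10)·1.8 = 16.2.

π_i = 16.2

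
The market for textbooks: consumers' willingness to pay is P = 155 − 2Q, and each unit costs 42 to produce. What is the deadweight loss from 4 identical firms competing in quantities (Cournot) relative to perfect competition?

Competitive firms price at marginal cost: P = 42, giving Q = 56.5.
With 4 symmetric Cournot firms, each firm's FOC gives 155 − 10q = 42, so q = 11.3, Q = 4·11.3 = 45.2, and P = 64.6.
DWL is the triangle between Q = 45.2 and Q = 56.5: ½·(56.5 − 45.2)·(64.6 − 42) = 127.69.

DWL = 127.69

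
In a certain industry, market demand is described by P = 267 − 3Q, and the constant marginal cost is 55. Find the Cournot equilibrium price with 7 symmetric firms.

P = 81.5

Cournot with 7 identical firms: the symmetric best-response condition is 267 − 24q = 55. Each firm produces q = 53/6, total output Q = 371/6, price P = 81.5.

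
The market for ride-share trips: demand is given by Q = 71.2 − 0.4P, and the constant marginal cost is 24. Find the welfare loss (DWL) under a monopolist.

Inverting demand: P = 178 − 2.5Q.
Perfect competition: P = MC = 24, so 178 − 2.5Q = 24 and Q = 61.6.
A monopolist chooses Q where MR = MC. MR = 178 − 5Q; setting this equal to 24 gives Q = 30.8 and P = 101.
DWL is the triangle between Q = 30.8 and Q = 61.6: ½·(61.6 − 30.8)·(101 − 24) = 1185.8.

DWL = 1185.8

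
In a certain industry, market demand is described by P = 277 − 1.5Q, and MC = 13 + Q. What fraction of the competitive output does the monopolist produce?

The monopolist equates marginal revenue to marginal cost: 277 − 3Q = 13 + Q, so Q = 66. From demand, P = 178.
Competitive equilibrium sets price equal to marginal cost: 277 − 1.5Q = 13 + Q, so Q = 105.6 and P = 118.6.
Ratio Q_m/Q_c = 66/105.6 = 0.625.

Q_m/Q_c = 0.625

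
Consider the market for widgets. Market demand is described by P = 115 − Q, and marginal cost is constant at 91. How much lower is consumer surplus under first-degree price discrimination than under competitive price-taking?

Perfect competition: P = MC = 91, so 115 − Q = 91 and Q = 24.
CS = ½·(115 − 91)·24 = 288.
Under first-degree price discrimination the firm charges each unit its demand price and produces up to where P = MC, i.e. Q = 24. Consumer surplus is zero; producer surplus equals total surplus.
CS = 0.
Change in consumer surplus: 0 − 288 = −288.

CS falls by 288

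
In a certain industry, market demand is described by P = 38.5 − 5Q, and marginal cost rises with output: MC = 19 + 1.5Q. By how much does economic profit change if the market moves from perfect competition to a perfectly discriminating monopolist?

Under competition P = MC: 38.5 − 5Q = 19 + 1.5Q ⇒ Q = 3, P = 23.5.
Profit = 23.5·3 − (19·3 + ½·1.5·3²) = 6.75.
With perfect price discrimination, output is the efficient level Q = 3 (where demand meets MC), but every buyer pays their willingness to pay: CS = 0 and PS = total surplus.
PS equals the full surplus area, 29.25. Profit = 29.25 = 29.25.
Change in economic profit: 29.25 − 6.75 = 22.5.

π rises by 22.5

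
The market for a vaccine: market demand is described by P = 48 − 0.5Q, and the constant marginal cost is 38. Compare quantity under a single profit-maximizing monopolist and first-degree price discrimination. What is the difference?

Monopoly sets MR = MC: 48 − Q = 38 ⇒ Q = 10, P = 48 − 0.5·10 = 43.
With perfect price discrimination, output is the efficient level Q = 20 (where demand meets MC), but every buyer pays their willingness to pay: CS = 0 and PS = total surplus.
Change in quantity: 20 − 10 = 10.

Q rises by 10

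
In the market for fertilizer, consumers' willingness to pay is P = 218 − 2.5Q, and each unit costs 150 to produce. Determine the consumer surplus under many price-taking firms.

CS = 924.8

Perfect competition: P = MC = 150, so 218 − 2.5Q = 150 and Q = 27.2.
CS = ½·(218 − 150)·27.2 = 924.8.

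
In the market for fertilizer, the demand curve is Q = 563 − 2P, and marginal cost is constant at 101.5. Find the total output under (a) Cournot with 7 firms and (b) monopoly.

Cournot: Q = 315; Monopoly: Q = 180

Inverting demand: P = 281.5 − 0.5Q.
Cournot with 7 identical firms: the symmetric best-response condition is 281.5 − 4q = 101.5. Each firm produces q = 45, total output Q = 315, price P = 124.
The monopolist equates marginal revenue to marginal cost: 281.5 − Q = 101.5, so Q = 180. From demand, P = 191.5.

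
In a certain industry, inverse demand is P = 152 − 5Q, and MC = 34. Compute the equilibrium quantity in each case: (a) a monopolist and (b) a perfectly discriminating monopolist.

Monopoly: Q = 11.8; Perfect PD: Q = 23.6

A monopolist chooses Q where MR = MC. MR = 152 − 10Q; setting this equal to 34 gives Q = 11.8 and P = 93.
Under first-degree price discrimination the firm charges each unit its demand price and produces up to where P = MC, i.e. Q = 23.6. Consumer surplus is zero; producer surplus equals total surplus.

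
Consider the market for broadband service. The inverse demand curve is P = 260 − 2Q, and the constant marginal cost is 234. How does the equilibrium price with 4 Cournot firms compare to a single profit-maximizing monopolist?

With 4 symmetric Cournot firms, each firm's FOC gives 260 − 10q = 234, so q = 2.6, Q = 4·2.6 = 10.4, and P = 239.2.
A monopolist chooses Q where MR = MC. MR = 260 − 4Q; setting this equal to 234 gives Q = 6.5 and P = 247.

Cournot: P = 239.2; Monopoly: P = 247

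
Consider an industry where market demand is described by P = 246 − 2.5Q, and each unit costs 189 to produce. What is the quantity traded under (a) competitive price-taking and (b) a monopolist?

Competition: Q = 22.8; Monopoly: Q = 11.4

Competitive firms price at marginal cost: P = 189, giving Q = 22.8.
A monopolist chooses Q where MR = MC. MR = 246 − 5Q; setting this equal to 189 gives Q = 11.4 and P = 217.5.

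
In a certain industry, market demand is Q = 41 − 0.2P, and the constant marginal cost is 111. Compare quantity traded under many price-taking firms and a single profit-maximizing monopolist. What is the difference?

Quantity traded falls by 9.4

Inverting demand: P = 205 − 5Q.
Competitive firms price at marginal cost: P = 111, giving Q = 18.8.
Monopoly sets MR = MC: 205 − 10Q = 111 ⇒ Q = 9.4, P = 205 − 5·9.4 = 158.
Change in quantity traded: 9.4 − 18.8 = −9.4.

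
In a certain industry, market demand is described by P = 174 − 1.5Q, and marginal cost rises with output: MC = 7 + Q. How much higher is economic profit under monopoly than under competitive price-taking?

Competitive equilibrium sets price equal to marginal cost: 174 − 1.5Q = 7 + Q, so Q = 66.8 and P = 73.8.
Profit = 73.8·66.8 − (7·66.8 + ½·1·66.8²) = 2231.12.
Monopoly sets MR = MC: 174 − 3Q = 7 + Q ⇒ Q = 41.75, P = 174 − 1.5·41.75 = 111.375.
Profit = 111.375·41.75 − (7·41.75 + ½·1·41.75²) = 3486.125.
Change in economic profit: 3486.125 − 2231.12 = 1255.005.

Economic profit rises by 1255.005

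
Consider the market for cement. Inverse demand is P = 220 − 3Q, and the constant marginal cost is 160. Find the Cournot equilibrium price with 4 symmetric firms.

Cournot with 4 identical firms: the symmetric best-response condition is 220 − 15q = 160. Each firm produces q = 4, total output Q = 16, price P = 172.

P = 172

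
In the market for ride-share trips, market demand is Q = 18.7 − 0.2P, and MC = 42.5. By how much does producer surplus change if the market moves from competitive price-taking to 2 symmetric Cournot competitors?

Inverting demand: P = 93.5 − 5Q.
Perfect competition: P = MC = 42.5, so 93.5 − 5Q = 42.5 and Q = 10.2.
PS = (42.5 − 42.5)·10.2 = 0.
Cournot with 2 identical firms: the symmetric best-response condition is 93.5 − 15q = 42.5. Each firm produces q = 3.4, total output Q = 6.8, price P = 59.5.
PS = (59.5 − 42.5)·6.8 = 115.6.
Change in producer surplus: 115.6 − 0 = 115.6.

PS rises by 115.6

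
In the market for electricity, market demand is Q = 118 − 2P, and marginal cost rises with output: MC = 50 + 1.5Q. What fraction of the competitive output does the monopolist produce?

Q_m/Q_c = 0.8

Inverting demand: P = 59 − 0.5Q.
Monopoly sets MR = MC: 59 − Q = 50 + 1.5Q ⇒ Q = 3.6, P = 59 − 0.5·3.6 = 57.2.
Competitive equilibrium sets price equal to marginal cost: 59 − 0.5Q = 50 + 1.5Q, so Q = 4.5 and P = 56.75.
Ratio Q_m/Q_c = 3.6/4.5 = 0.8.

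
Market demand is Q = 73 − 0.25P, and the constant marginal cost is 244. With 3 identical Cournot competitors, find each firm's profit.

Inverting demand: P = 292 − 4Q.
With 3 symmetric Cournot firms, each firm's FOC gives 292 − 16q = 244, so q = 3, Q = 3·3 = 9, and P = 256.
Each firm's profit = (256 − 244)·3 = 36.

π_i = 36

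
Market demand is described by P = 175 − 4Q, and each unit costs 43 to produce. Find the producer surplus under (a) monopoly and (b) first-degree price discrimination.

A monopolist chooses Q where MR = MC. MR = 175 − 8Q; setting this equal to 43 gives Q = 16.5 and P = 109.
PS = (109 − 43)·16.5 = 1089.
Under first-degree price discrimination the firm charges each unit its demand price and produces up to where P = MC, i.e. Q = 33. Consumer surplus is zero; producer surplus equals total surplus.
PS = ½·(175 − 43)·33 = 2178.

Monopoly: PS = 1089; Perfect PD: PS = 2178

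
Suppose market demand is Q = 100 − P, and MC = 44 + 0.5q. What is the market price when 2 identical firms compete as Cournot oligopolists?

P = 68

Inverting demand: P = 100 − Q.
With 2 symmetric Cournot firms, each firm's FOC gives 100 − 3q = 44 + 0.5q, so q = 16, Q = 2·16 = 32, and P = 68.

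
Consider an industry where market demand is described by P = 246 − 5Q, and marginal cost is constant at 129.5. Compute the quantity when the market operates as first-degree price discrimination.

Q = 23.3

With perfect price discrimination, output is the efficient level Q = 23.3 (where demand meets MC), but every buyer pays their willingness to pay: CS = 0 and PS = total surplus.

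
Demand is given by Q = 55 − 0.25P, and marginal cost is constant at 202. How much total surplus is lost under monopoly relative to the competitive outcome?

DWL = 10.125

Inverting demand: P = 220 − 4Q.
Competitive firms price at marginal cost: P = 202, giving Q = 4.5.
A monopolist chooses Q where MR = MC. MR = 220 − 8Q; setting this equal to 202 gives Q = 2.25 and P = 211.
DWL is the triangle between Q = 2.25 and Q = 4.5: ½·(4.5 − 2.25)·(211 − 202) = 10.125.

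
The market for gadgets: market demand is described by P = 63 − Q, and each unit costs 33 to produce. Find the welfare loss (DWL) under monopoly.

DWL = 112.5

Competitive firms price at marginal cost: P = 33, giving Q = 30.
A monopolist chooses Q where MR = MC. MR = 63 − 2Q; setting this equal to 33 gives Q = 15 and P = 48.
DWL is the triangle between Q = 15 and Q = 30: ½·(30 − 15)·(48 − 33) = 112.5.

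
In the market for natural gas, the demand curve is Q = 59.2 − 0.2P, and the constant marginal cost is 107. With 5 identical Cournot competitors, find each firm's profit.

π_i = 198.45

Inverting demand: P = 296 − 5Q.
With 5 symmetric Cournot firms, each firm's FOC gives 296 − 30q = 107, so q = 6.3, Q = 5·6.3 = 31.5, and P = 138.5.
Each firm's profit = (138.5 − 107)·6.3 = 198.45.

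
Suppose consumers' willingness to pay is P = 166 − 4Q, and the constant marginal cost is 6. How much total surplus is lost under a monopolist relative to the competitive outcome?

Under competition P = MC = 6, so Q = (166 − 6)/4 = 40.
A monopolist chooses Q where MR = MC. MR = 166 − 8Q; setting this equal to 6 gives Q = 20 and P = 86.
DWL is the triangle between Q = 20 and Q = 40: ½·(40 − 20)·(86 − 6) = 800.

DWL = 800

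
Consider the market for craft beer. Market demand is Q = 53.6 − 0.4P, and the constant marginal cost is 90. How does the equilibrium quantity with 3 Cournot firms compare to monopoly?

Cournot: Q = 13.2; Monopoly: Q = 8.8

Inverting demand: P = 134 − 2.5Q.
In a 3-firm Cournot equilibrium, symmetry and the first-order condition give q = (134 − 90)/(10) = 4.4. So Q = 13.2 and P = 101.
A monopolist chooses Q where MR = MC. MR = 134 − 5Q; setting this equal to 90 gives Q = 8.8 and P = 112.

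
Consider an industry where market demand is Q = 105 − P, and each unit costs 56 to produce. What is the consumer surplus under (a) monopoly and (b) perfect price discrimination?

Monopoly: CS = 300.125; Perfect PD: CS = 0

Inverting demand: P = 105 − Q.
Monopoly sets MR = MC: 105 − 2Q = 56 ⇒ Q = 24.5, P = 105 − 24.5 = 80.5.
CS = ½·(105 − 80.5)·24.5 = 300.125.
A perfectly discriminating monopolist sells every unit with P(Q) ≥ MC(Q), so output equals the competitive quantity Q = 49. Each buyer pays their reservation price, so CS = 0 and the firm captures all surplus.
CS = 0.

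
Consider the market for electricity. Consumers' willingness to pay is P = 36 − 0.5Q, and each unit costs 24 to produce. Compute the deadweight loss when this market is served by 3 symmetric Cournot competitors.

Competitive firms price at marginal cost: P = 24, giving Q = 24.
Cournot with 3 identical firms: the symmetric best-response condition is 36 − 2q = 24. Each firm produces q = 6, total output Q = 18, price P = 27.
DWL is the triangle between Q = 18 and Q = 24: ½·(24 − 18)·(27 − 24) = 9.

DWL = 9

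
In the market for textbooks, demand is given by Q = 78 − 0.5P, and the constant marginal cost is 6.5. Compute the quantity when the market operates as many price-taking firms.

Inverting demand: P = 156 − 2Q.
Competitive firms price at marginal cost: P = 6.5, giving Q = 74.75.

Q = 74.75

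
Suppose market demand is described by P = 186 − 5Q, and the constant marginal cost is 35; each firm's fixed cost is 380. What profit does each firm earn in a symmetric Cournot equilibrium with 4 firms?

In a 4-firm Cournot equilibrium, symmetry and the first-order condition give q = (186 − 35)/(25) = 6.04. So Q = 24.16 and P = 65.2.
Each firm's profit = (65.2 − 35)·6.04 − 380 = −197.592.

π_i = −197.592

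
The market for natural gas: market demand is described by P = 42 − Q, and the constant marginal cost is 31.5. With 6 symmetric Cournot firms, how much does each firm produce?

q_i = 1.5

In a 6-firm Cournot equilibrium, symmetry and the first-order condition give q = (42 − 31.5)/(7) = 1.5. So Q = 9 and P = 33.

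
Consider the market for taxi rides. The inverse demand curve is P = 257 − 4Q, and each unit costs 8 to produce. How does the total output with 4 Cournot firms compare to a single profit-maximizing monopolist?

Cournot: Q = 49.8; Monopoly: Q = 31.125

Cournot with 4 identical firms: the symmetric best-response condition is 257 − 20q = 8. Each firm produces q = 12.45, total output Q = 49.8, price P = 57.8.
Monopoly sets MR = MC: 257 − 8Q = 8 ⇒ Q = 31.125, P = 257 − 4·31.125 = 132.5.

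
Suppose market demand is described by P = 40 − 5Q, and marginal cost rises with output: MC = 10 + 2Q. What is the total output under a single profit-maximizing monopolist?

Monopoly sets MR = MC: 40 − 10Q = 10 + 2Q ⇒ Q = 2.5, P = 40 − 5·2.5 = 27.5.

Q = 2.5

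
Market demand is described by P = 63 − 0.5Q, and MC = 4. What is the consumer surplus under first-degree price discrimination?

CS = 0

Under first-degree price discrimination the firm charges each unit its demand price and produces up to where P = MC, i.e. Q = 118. Consumer surplus is zero; producer surplus equals total surplus.
CS = 0.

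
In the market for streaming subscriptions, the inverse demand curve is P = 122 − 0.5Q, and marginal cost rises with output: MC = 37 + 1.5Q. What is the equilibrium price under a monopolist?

P = 105

Monopoly sets MR = MC: 122 − Q = 37 + 1.5Q ⇒ Q = 34, P = 122 − 0.5·34 = 105.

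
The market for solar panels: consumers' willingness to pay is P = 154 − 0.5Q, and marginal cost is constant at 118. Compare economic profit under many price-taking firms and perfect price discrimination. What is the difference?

Under competition P = MC = 118, so Q = (154 − 118)/0.5 = 72.
Profit = (118 − 118)·72 = 0.
With perfect price discrimination, output is the efficient level Q = 72 (where demand meets MC), but every buyer pays their willingness to pay: CS = 0 and PS = total surplus.
PS equals the full surplus area, 1296. Profit = 1296 = 1296.
Change in economic profit: 1296 − 0 = 1296.

π rises by 1296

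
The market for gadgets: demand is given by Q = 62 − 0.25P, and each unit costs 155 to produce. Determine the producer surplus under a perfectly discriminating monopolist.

PS = 1081.125

Inverting demand: P = 248 − 4Q.
With perfect price discrimination, output is the efficient level Q = 23.25 (where demand meets MC), but every buyer pays their willingness to pay: CS = 0 and PS = total surplus.
PS = ½·(248 − 155)·23.25 = 1081.125.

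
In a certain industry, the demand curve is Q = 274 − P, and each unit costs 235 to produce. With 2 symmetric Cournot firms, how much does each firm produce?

q_i = 13

Inverting demand: P = 274 − Q.
In a 2-firm Cournot equilibrium, symmetry and the first-order condition give q = (274 − 235)/(3) = 13. So Q = 26 and P = 248.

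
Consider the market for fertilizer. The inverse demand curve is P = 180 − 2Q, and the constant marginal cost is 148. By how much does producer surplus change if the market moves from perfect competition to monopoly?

Perfect competition: P = MC = 148, so 180 − 2Q = 148 and Q = 16.
PS = (148 − 148)·16 = 0.
Monopoly sets MR = MC: 180 − 4Q = 148 ⇒ Q = 8, P = 180 − 2·8 = 164.
PS = (164 − 148)·8 = 128.
Change in producer surplus: 128 − 0 = 128.

PS rises by 128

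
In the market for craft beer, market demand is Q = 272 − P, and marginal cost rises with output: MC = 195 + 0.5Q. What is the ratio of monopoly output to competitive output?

Inverting demand: P = 272 − Q.
Monopoly sets MR = MC: 272 − 2Q = 195 + 0.5Q ⇒ Q = 30.8, P = 272 − 30.8 = 241.2.
Under competition P = MC: 272 − Q = 195 + 0.5Q ⇒ Q = 154/3, P = 662/3.
Ratio Q_m/Q_c = 30.8/(154/3) = 0.6.

Q_m/Q_c = 0.6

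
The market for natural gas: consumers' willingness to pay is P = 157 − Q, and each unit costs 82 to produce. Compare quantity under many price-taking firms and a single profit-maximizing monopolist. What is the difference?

Perfect competition: P = MC = 82, so 157 − Q = 82 and Q = 75.
A monopolist chooses Q where MR = MC. MR = 157 − 2Q; setting this equal to 82 gives Q = 37.5 and P = 119.5.
Change in quantity: 37.5 − 75 = −37.5.

Quantity falls by 37.5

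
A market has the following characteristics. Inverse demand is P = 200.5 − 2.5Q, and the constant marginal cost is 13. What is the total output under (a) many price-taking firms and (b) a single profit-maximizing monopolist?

Under competition P = MC = 13, so Q = (200.5 − 13)/2.5 = 75.
The monopolist equates marginal revenue to marginal cost: 200.5 − 5Q = 13, so Q = 37.5. From demand, P = 106.75.

Competition: Q = 75; Monopoly: Q = 37.5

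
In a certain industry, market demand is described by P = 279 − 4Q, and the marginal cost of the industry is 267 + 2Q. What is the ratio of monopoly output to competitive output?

Q_m/Q_c = 0.6

Monopoly sets MR = MC: 279 − 8Q = 267 + 2Q ⇒ Q = 1.2, P = 279 − 4·1.2 = 274.2.
Competitive equilibrium sets price equal to marginal cost: 279 − 4Q = 267 + 2Q, so Q = 2 and P = 271.
Ratio Q_m/Q_c = 1.2/2 = 0.6.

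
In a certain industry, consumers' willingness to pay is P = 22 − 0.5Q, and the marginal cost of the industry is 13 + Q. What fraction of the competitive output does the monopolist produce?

Q_m/Q_c = 0.75

The monopolist equates marginal revenue to marginal cost: 22 − Q = 13 + Q, so Q = 4.5. From demand, P = 19.75.
Competitive equilibrium sets price equal to marginal cost: 22 − 0.5Q = 13 + Q, so Q = 6 and P = 19.
Ratio Q_m/Q_c = 4.5/6 = 0.75.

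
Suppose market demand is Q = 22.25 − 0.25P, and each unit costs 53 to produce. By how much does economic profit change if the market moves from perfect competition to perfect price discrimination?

Inverting demand: P = 89 − 4Q.
Perfect competition: P = MC = 53, so 89 − 4Q = 53 and Q = 9.
Profit = (53 − 53)·9 = 0.
Under first-degree price discrimination the firm charges each unit its demand price and produces up to where P = MC, i.e. Q = 9. Consumer surplus is zero; producer surplus equals total surplus.
PS equals the full surplus area, 162. Profit = 162 = 162.
Change in economic profit: 162 − 0 = 162.

π rises by 162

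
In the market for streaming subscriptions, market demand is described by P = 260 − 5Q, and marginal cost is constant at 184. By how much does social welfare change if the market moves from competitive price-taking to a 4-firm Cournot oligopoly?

TS falls by 23.104

Perfect competition: P = MC = 184, so 260 − 5Q = 184 and Q = 15.2.
CS = ½·(260 − 184)·15.2 = 577.6; PS = (184 − 184)·15.2 = 0; TS = 577.6.
In a 4-firm Cournot equilibrium, symmetry and the first-order condition give q = (260 − 184)/(25) = 3.04. So Q = 12.16 and P = 199.2.
CS = ½·(260 − 199.2)·12.16 = 369.664; PS = (199.2 − 184)·12.16 = 184.832; TS = 554.496.
Change in social welfare: 554.496 − 577.6 = −23.104.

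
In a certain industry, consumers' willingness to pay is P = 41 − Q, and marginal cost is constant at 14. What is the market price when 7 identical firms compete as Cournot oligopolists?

With 7 symmetric Cournot firms, each firm's FOC gives 41 − 8q = 14, so q = 3.375, Q = 7·3.375 = 23.625, and P = 17.375.

P = 17.375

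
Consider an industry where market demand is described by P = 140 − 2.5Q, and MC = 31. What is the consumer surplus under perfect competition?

Under competition P = MC = 31, so Q = (140 − 31)/2.5 = 43.6.
CS = ½·(140 − 31)·43.6 = 2376.2.

CS = 2376.2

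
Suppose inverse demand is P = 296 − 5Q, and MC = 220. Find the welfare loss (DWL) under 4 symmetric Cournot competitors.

Under competition P = MC = 220, so Q = (296 − 220)/5 = 15.2.
Cournot with 4 identical firms: the symmetric best-response condition is 296 − 25q = 220. Each firm produces q = 3.04, total output Q = 12.16, price P = 235.2.
DWL is the triangle between Q = 12.16 and Q = 15.2: ½·(15.2 − 12.16)·(235.2 − 220) = 23.104.

DWL = 23.104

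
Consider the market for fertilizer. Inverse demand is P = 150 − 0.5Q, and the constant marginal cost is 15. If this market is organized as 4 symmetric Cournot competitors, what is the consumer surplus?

CS = 11664

Cournot with 4 identical firms: the symmetric best-response condition is 150 − 2.5q = 15. Each firm produces q = 54, total output Q = 216, price P = 42.
CS = ½·(150 − 42)·216 = 11664.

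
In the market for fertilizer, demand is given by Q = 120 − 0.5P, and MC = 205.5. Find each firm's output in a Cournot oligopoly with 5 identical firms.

q_i = 2.875

Inverting demand: P = 240 − 2Q.
With 5 symmetric Cournot firms, each firm's FOC gives 240 − 12q = 205.5, so q = 2.875, Q = 5·2.875 = 14.375, and P = 211.25.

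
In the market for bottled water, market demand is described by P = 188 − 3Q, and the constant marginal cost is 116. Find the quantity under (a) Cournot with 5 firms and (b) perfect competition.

In a 5-firm Cournot equilibrium, symmetry and the first-order condition give q = (188 − 116)/(18) = 4. So Q = 20 and P = 128.
Competitive firms price at marginal cost: P = 116, giving Q = 24.

Cournot: Q = 20; Competition: Q = 24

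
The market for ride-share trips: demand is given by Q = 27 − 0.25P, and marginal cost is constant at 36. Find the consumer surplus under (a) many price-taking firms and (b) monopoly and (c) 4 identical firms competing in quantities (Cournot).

Inverting demand: P = 108 − 4Q.
Competitive firms price at marginal cost: P = 36, giving Q = 18.
CS = ½·(108 − 36)·18 = 648.
A monopolist chooses Q where MR = MC. MR = 108 − 8Q; setting this equal to 36 gives Q = 9 and P = 72.
CS = ½·(108 − 72)·9 = 162.
In a 4-firm Cournot equilibrium, symmetry and the first-order condition give q = (108 − 36)/(20) = 3.6. So Q = 14.4 and P = 50.4.
CS = ½·(108 − 50.4)·14.4 = 414.72.

Competition: CS = 648; Monopoly: CS = 162; Cournot: CS = 414.72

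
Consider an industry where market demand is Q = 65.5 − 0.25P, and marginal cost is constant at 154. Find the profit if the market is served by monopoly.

Inverting demand: P = 262 − 4Q.
A monopolist chooses Q where MR = MC. MR = 262 − 8Q; setting this equal to 154 gives Q = 13.5 and P = 208.
Profit = (208 − 154)·13.5 = 729.

Profit = 729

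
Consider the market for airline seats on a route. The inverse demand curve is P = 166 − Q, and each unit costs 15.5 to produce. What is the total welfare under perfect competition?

Competitive firms price at marginal cost: P = 15.5, giving Q = 150.5.
CS = ½·(166 − 15.5)·150.5 = 11325.125; PS = (15.5 − 15.5)·150.5 = 0; TS = 11325.125.

TS = 11325.125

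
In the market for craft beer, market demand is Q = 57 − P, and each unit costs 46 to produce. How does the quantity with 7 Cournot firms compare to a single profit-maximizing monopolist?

Inverting demand: P = 57 − Q.
With 7 symmetric Cournot firms, each firm's FOC gives 57 − 8q = 46, so q = 1.375, Q = 7·1.375 = 9.625, and P = 47.375.
The monopolist equates marginal revenue to marginal cost: 57 − 2Q = 46, so Q = 5.5. From demand, P = 51.5.

Cournot: Q = 9.625; Monopoly: Q = 5.5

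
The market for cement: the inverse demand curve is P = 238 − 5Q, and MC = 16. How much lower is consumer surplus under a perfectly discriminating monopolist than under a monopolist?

Monopoly sets MR = MC: 238 − 10Q = 16 ⇒ Q = 22.2, P = 238 − 5·22.2 = 127.
CS = ½·(238 − 127)·22.2 = 1232.1.
Under first-degree price discrimination the firm charges each unit its demand price and produces up to where P = MC, i.e. Q = 44.4. Consumer surplus is zero; producer surplus equals total surplus.
CS = 0.
Change in consumer surplus: 0 − 1232.1 = −1232.1.

CS falls by 1232.1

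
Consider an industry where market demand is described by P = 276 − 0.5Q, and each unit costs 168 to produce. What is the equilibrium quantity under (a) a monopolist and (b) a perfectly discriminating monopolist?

Monopoly: Q = 108; Perfect PD: Q = 216

A monopolist chooses Q where MR = MC. MR = 276 − Q; setting this equal to 168 gives Q = 108 and P = 222.
With perfect price discrimination, output is the efficient level Q = 216 (where demand meets MC), but every buyer pays their willingness to pay: CS = 0 and PS = total surplus.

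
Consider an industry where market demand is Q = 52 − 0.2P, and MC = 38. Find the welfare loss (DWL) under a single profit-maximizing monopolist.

Inverting demand: P = 260 − 5Q.
Competitive firms price at marginal cost: P = 38, giving Q = 44.4.
Monopoly sets MR = MC: 260 − 10Q = 38 ⇒ Q = 22.2, P = 260 − 5·22.2 = 149.
DWL is the triangle between Q = 22.2 and Q = 44.4: ½·(44.4 − 22.2)·(149 − 38) = 1232.1.

DWL = 1232.1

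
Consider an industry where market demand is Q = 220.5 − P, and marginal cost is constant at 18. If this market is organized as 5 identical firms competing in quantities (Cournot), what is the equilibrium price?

P = 51.75

Inverting demand: P = 220.5 − Q.
Cournot with 5 identical firms: the symmetric best-response condition is 220.5 − 6q = 18. Each firm produces q = 33.75, total output Q = 168.75, price P = 51.75.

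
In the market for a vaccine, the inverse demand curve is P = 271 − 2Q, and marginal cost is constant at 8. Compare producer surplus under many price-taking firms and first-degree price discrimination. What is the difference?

PS rises by 17292.25

Perfect competition: P = MC = 8, so 271 − 2Q = 8 and Q = 131.5.
PS = (8 − 8)·131.5 = 0.
A perfectly discriminating monopolist sells every unit with P(Q) ≥ MC(Q), so output equals the competitive quantity Q = 131.5. Each buyer pays their reservation price, so CS = 0 and the firm captures all surplus.
PS = ½·(271 − 8)·131.5 = 17292.25.
Change in producer surplus: 17292.25 − 0 = 17292.25.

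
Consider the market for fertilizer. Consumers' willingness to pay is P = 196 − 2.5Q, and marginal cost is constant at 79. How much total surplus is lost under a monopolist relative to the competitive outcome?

Under competition P = MC = 79, so Q = (196 − 79)/2.5 = 46.8.
Monopoly sets MR = MC: 196 − 5Q = 79 ⇒ Q = 23.4, P = 196 − 2.5·23.4 = 137.5.
DWL is the triangle between Q = 23.4 and Q = 46.8: ½·(46.8 − 23.4)·(137.5 − 79) = 684.45.

DWL = 684.45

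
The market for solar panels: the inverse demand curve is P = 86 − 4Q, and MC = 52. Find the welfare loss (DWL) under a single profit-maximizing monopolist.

DWL = 36.125

Competitive firms price at marginal cost: P = 52, giving Q = 8.5.
Monopoly sets MR = MC: 86 − 8Q = 52 ⇒ Q = 4.25, P = 86 − 4·4.25 = 69.
DWL is the triangle between Q = 4.25 and Q = 8.5: ½·(8.5 − 4.25)·(69 − 52) = 36.125.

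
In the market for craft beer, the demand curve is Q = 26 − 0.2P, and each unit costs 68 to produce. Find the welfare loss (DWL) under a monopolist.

Inverting demand: P = 130 − 5Q.
Under competition P = MC = 68, so Q = (130 − 68)/5 = 12.4.
Monopoly sets MR = MC: 130 − 10Q = 68 ⇒ Q = 6.2, P = 130 − 5·6.2 = 99.
DWL is the triangle between Q = 6.2 and Q = 12.4: ½·(12.4 − 6.2)·(99 − 68) = 96.1.

DWL = 96.1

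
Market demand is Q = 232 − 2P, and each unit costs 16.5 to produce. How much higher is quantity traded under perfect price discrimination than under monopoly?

Inverting demand: P = 116 − 0.5Q.
A monopolist chooses Q where MR = MC. MR = 116 − Q; setting this equal to 16.5 gives Q = 99.5 and P = 66.25.
A perfectly discriminating monopolist sells every unit with P(Q) ≥ MC(Q), so output equals the competitive quantity Q = 199. Each buyer pays their reservation price, so CS = 0 and the firm captures all surplus.
Change in quantity traded: 199 − 99.5 = 99.5.

Quantity traded rises by 99.5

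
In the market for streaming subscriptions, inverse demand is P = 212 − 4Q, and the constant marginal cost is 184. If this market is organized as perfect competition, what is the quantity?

Q = 7

Competitive firms price at marginal cost: P = 184, giving Q = 7.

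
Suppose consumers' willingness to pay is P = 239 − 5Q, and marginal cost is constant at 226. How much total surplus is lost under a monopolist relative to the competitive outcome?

Perfect competition: P = MC = 226, so 239 − 5Q = 226 and Q = 2.6.
The monopolist equates marginal revenue to marginal cost: 239 − 10Q = 226, so Q = 1.3. From demand, P = 232.5.
DWL is the triangle between Q = 1.3 and Q = 2.6: ½·(2.6 − 1.3)·(232.5 − 226) = 4.225.

DWL = 4.225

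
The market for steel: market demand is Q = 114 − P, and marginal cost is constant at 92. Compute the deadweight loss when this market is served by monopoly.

DWL = 60.5

Inverting demand: P = 114 − Q.
Under competition P = MC = 92, so Q = (114 − 92)/1 = 22.
A monopolist chooses Q where MR = MC. MR = 114 − 2Q; setting this equal to 92 gives Q = 11 and P = 103.
DWL is the triangle between Q = 11 and Q = 22: ½·(22 − 11)·(103 − 92) = 60.5.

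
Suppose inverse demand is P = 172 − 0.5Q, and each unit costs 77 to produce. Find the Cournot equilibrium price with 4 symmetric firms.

In a 4-firm Cournot equilibrium, symmetry and the first-order condition give q = (172 − 77)/(2.5) = 38. So Q = 152 and P = 96.

P = 96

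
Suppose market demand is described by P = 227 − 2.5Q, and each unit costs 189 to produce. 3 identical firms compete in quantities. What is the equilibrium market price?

In a 3-firm Cournot equilibrium, symmetry and the first-order condition give q = (227 − 189)/(10) = 3.8. So Q = 11.4 and P = 198.5.

P = 198.5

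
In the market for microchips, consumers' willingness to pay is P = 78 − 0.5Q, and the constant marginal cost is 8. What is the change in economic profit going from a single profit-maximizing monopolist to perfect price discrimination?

A monopolist chooses Q where MR = MC. MR = 78 − Q; setting this equal to 8 gives Q = 70 and P = 43.
Profit = (43 − 8)·70 = 2450.
With perfect price discrimination, output is the efficient level Q = 140 (where demand meets MC), but every buyer pays their willingness to pay: CS = 0 and PS = total surplus.
PS equals the full surplus area, 4900. Profit = 4900 = 4900.
Change in economic profit: 4900 − 2450 = 2450.

Economic profit rises by 2450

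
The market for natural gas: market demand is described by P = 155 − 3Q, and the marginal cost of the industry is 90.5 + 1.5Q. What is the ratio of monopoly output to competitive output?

The monopolist equates marginal revenue to marginal cost: 155 − 6Q = 90.5 + 1.5Q, so Q = 8.6. From demand, P = 129.2.
Competitive equilibrium sets price equal to marginal cost: 155 − 3Q = 90.5 + 1.5Q, so Q = 43/3 and P = 112.
Ratio Q_m/Q_c = 8.6/(43/3) = 0.6.

Q_m/Q_c = 0.6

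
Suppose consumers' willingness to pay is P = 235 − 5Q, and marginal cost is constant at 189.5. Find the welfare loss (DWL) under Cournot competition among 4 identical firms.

DWL = 8.281

Under competition P = MC = 189.5, so Q = (235 − 189.5)/5 = 9.1.
With 4 symmetric Cournot firms, each firm's FOC gives 235 − 25q = 189.5, so q = 1.82, Q = 4·1.82 = 7.28, and P = 198.6.
DWL is the triangle between Q = 7.28 and Q = 9.1: ½·(9.1 − 7.28)·(198.6 − 189.5) = 8.281.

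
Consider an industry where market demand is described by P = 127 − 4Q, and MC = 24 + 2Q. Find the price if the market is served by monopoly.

P = 85.8

The monopolist equates marginal revenue to marginal cost: 127 − 8Q = 24 + 2Q, so Q = 10.3. From demand, P = 85.8.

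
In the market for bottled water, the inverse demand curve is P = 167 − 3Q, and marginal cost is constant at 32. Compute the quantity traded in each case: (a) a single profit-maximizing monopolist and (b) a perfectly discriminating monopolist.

Monopoly: Q = 22.5; Perfect PD: Q = 45

A monopolist chooses Q where MR = MC. MR = 167 − 6Q; setting this equal to 32 gives Q = 22.5 and P = 99.5.
A perfectly discriminating monopolist sells every unit with P(Q) ≥ MC(Q), so output equals the competitive quantity Q = 45. Each buyer pays their reservation price, so CS = 0 and the firm captures all surplus.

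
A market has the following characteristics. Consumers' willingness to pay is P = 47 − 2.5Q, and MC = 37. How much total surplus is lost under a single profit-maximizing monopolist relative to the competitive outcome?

Perfect competition: P = MC = 37, so 47 − 2.5Q = 37 and Q = 4.
A monopolist chooses Q where MR = MC. MR = 47 − 5Q; setting this equal to 37 gives Q = 2 and P = 42.
DWL is the triangle between Q = 2 and Q = 4: ½·(4 − 2)·(42 − 37) = 5.

DWL = 5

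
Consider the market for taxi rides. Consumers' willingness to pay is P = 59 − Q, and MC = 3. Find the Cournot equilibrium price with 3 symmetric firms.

P = 17

In a 3-firm Cournot equilibrium, symmetry and the first-order condition give q = (59 − 3)/(4) = 14. So Q = 42 and P = 17.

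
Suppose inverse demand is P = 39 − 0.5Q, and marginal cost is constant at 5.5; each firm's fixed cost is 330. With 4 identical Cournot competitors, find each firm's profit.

In a 4-firm Cournot equilibrium, symmetry and the first-order condition give q = (39 − 5.5)/(2.5) = 13.4. So Q = 53.6 and P = 12.2.
Each firm's profit = (12.2 − 5.5)·13.4 − 330 = −240.22.

π_i = −240.22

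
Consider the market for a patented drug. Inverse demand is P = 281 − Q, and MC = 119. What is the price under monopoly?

A monopolist chooses Q where MR = MC. MR = 281 − 2Q; setting this equal to 119 gives Q = 81 and P = 200.

P = 200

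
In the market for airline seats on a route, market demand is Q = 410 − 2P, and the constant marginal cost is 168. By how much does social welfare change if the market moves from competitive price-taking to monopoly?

Social welfare falls by 342.25

Inverting demand: P = 205 − 0.5Q.
Perfect competition: P = MC = 168, so 205 − 0.5Q = 168 and Q = 74.
CS = ½·(205 − 168)·74 = 1369; PS = (168 − 168)·74 = 0; TS = 1369.
Monopoly sets MR = MC: 205 − Q = 168 ⇒ Q = 37, P = 205 − 0.5·37 = 186.5.
CS = ½·(205 − 186.5)·37 = 342.25; PS = (186.5 − 168)·37 = 684.5; TS = 1026.75.
Change in social welfare: 1026.75 − 1369 = −342.25.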